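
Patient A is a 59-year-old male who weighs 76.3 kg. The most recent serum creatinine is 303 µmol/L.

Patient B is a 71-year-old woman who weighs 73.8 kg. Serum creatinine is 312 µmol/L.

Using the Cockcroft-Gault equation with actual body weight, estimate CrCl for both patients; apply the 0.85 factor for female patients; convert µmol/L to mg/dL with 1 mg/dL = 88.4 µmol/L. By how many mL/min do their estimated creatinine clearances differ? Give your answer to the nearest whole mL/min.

Patient A: SCr = 303 / 88.4 = 3.428 mg/dL
Patient A: CrCl = (140 − 59) × 76.3 / (72 × 3.428) = 6180.3 / 246.82 ≈ 25.0 mL/min
Patient B: SCr = 312 / 88.4 = 3.529 mg/dL
Patient B: CrCl = (140 − 71) × 73.8 / (72 × 3.529) × 0.85 = 5092.2 / 254.09 × 0.85 ≈ 17.0 mL/min
|25.0 − 17.0| = 8.0 mL/min

8 mL/min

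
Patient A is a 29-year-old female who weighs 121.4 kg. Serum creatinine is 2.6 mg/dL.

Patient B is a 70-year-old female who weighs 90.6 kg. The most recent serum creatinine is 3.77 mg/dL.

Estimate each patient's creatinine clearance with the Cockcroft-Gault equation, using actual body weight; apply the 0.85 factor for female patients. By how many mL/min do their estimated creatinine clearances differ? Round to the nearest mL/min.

Patient A: CrCl = (140 − 29) × 121.4 / (72 × 2.6) × 0.85 = 13475.4 / 187.20 × 0.85 ≈ 61.2 mL/min
Patient B: CrCl = (140 − 70) × 90.6 / (72 × 3.77) × 0.85 = 6342.0 / 271.44 × 0.85 ≈ 19.9 mL/min
|61.2 − 19.9| = 41.3 mL/min

41 mL/min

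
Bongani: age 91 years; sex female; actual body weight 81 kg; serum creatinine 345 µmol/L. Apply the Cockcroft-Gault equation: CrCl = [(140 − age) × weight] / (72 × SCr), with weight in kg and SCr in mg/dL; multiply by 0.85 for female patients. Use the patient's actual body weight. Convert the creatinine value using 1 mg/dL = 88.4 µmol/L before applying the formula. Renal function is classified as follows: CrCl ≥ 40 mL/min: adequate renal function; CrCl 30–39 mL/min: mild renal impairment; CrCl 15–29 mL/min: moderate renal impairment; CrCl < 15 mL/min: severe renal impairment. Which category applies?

SCr = 345 / 88.4 = 3.903 mg/dL
CrCl = (140 − 91) × 81 / (72 × 3.903) × 0.85 = 3969.0 / 281.02 × 0.85 ≈ 12.0 mL/min
12 mL/min falls in the 'severe renal impairment' range.

severe renal impairment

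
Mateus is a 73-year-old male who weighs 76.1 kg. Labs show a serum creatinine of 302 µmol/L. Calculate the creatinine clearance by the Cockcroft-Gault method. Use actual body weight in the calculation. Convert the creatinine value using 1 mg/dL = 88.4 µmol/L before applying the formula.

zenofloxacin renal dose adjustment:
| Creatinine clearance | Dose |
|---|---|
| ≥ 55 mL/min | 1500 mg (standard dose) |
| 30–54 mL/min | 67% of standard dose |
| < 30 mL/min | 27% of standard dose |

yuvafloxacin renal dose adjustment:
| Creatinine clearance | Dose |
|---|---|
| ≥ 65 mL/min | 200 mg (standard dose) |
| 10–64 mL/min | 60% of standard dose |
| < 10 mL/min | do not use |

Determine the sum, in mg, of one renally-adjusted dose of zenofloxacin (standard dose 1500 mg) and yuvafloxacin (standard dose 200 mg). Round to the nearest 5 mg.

SCr = 302 / 88.4 = 3.416 mg/dL
CrCl = (140 − 73) × 76.1 / (72 × 3.416) = 5098.7 / 245.95 ≈ 20.7 mL/min
CrCl ≈ 21 mL/min.
zenofloxacin: < 30 mL/min → 27% of 1500 mg = 405 mg.
yuvafloxacin: 10–64 mL/min → 60% of 200 mg = 120 mg.
Total = 405 + 120 = 525 mg.

525 mg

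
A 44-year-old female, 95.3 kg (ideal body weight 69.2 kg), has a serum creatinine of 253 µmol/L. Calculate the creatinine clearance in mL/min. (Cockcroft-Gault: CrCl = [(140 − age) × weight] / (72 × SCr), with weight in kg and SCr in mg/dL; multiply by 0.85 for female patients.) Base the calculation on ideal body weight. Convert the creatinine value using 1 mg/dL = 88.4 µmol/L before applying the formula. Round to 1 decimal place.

SCr = 253 / 88.4 = 2.862 mg/dL
CrCl = (140 − 44) × 69.2 / (72 × 2.862) × 0.85 = 6643.2 / 206.06 × 0.85 ≈ 27.4 mL/min

27.4 mL/min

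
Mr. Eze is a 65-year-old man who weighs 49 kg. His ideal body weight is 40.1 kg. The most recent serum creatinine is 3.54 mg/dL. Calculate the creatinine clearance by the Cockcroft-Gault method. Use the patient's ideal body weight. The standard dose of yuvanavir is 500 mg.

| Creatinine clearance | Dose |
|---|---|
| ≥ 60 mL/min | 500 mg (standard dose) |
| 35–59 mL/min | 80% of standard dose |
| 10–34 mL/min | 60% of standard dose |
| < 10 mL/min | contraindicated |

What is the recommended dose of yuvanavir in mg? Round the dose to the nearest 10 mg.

300 mg

CrCl = (140 − 65) × 40.1 / (72 × 3.54) = 3007.5 / 254.88 ≈ 11.8 mL/min
CrCl ≈ 12 mL/min → bracket 10–34 mL/min.
60% of 500 mg = 300 mg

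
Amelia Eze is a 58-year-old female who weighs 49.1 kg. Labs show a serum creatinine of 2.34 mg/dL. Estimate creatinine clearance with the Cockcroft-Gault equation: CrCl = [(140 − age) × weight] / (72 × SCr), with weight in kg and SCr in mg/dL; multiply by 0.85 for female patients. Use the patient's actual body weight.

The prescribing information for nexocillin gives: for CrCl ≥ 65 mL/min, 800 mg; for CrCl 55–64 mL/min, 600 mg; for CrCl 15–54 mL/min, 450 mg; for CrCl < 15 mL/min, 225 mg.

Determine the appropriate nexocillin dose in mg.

CrCl = (140 − 58) × 49.1 / (72 × 2.34) × 0.85 = 4026.2 / 168.48 × 0.85 ≈ 20.3 mL/min
CrCl ≈ 20 mL/min → bracket 15–54 mL/min.
Dose for this bracket: 450 mg.

450 mg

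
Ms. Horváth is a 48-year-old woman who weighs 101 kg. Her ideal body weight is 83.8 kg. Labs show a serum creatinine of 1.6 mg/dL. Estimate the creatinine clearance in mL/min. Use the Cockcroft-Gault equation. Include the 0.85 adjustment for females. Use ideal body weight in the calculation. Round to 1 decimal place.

56.9 mL/min

CrCl = (140 − 48) × 83.8 / (72 × 1.6) × 0.85 = 7709.6 / 115.20 × 0.85 ≈ 56.9 mL/min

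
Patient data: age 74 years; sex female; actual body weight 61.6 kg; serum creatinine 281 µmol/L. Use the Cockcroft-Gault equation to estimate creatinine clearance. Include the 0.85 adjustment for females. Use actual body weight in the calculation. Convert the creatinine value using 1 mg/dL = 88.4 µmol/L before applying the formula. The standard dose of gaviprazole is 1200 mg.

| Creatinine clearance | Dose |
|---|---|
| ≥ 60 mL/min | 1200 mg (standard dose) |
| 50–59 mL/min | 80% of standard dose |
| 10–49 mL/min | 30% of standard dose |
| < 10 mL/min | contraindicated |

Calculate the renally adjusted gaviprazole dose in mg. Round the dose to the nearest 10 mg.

360 mg

SCr = 281 / 88.4 = 3.179 mg/dL
CrCl = (140 − 74) × 61.6 / (72 × 3.179) × 0.85 = 4065.6 / 228.89 × 0.85 ≈ 15.1 mL/min
CrCl ≈ 15 mL/min → bracket 10–49 mL/min.
30% of 1200 mg = 360 mg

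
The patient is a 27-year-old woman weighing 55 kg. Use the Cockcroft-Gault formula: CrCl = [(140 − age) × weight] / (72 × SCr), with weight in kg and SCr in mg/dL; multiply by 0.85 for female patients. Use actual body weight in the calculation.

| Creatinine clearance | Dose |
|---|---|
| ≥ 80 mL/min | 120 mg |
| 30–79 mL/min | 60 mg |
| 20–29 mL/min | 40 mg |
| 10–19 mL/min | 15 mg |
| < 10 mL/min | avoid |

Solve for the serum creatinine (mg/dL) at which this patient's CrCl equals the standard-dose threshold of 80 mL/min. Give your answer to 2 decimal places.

Standard dose requires CrCl ≥ 80 mL/min.
Set (140 − 27) × 55 × 0.85 / (72 × SCr) = 80
SCr = (140 − 27) × 55 × 0.85 / (72 × 80) = 0.917 mg/dL

0.92 mg/dL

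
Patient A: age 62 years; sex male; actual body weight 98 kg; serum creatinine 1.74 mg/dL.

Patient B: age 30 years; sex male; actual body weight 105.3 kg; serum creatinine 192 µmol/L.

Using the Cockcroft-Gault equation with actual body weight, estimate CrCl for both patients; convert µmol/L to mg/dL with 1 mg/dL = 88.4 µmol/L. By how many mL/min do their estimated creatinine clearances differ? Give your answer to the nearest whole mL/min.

13 mL/min

Patient A: CrCl = (140 − 62) × 98 / (72 × 1.74) = 7644.0 / 125.28 ≈ 61.0 mL/min
Patient B: SCr = 192 / 88.4 = 2.172 mg/dL
Patient B: CrCl = (140 − 30) × 105.3 / (72 × 2.172) = 11583.0 / 156.38 ≈ 74.1 mL/min
|61.0 − 74.1| = 13.1 mL/min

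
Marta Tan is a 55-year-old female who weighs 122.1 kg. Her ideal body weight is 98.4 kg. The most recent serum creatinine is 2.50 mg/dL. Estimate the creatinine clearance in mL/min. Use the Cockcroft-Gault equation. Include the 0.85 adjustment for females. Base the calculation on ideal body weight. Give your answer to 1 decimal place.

CrCl = (140 − 55) × 98.4 / (72 × 2.5) × 0.85 = 8364.0 / 180.00 × 0.85 ≈ 39.5 mL/min

39.5 mL/min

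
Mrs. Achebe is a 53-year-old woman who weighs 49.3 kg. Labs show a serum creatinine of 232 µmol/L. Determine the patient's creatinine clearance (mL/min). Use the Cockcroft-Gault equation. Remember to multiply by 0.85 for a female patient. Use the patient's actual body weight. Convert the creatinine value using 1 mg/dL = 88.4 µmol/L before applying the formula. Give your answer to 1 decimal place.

SCr = 232 / 88.4 = 2.624 mg/dL
CrCl = (140 − 53) × 49.3 / (72 × 2.624) × 0.85 = 4289.1 / 188.93 × 0.85 ≈ 19.3 mL/min

19.3 mL/min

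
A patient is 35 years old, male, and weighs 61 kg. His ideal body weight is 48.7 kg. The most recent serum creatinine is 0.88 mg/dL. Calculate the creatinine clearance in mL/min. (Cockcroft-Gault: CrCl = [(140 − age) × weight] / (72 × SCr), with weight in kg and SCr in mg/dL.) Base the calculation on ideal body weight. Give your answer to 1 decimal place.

CrCl = (140 − 35) × 48.7 / (72 × 0.88) = 5113.5 / 63.36 ≈ 80.7 mL/min

80.7 mL/min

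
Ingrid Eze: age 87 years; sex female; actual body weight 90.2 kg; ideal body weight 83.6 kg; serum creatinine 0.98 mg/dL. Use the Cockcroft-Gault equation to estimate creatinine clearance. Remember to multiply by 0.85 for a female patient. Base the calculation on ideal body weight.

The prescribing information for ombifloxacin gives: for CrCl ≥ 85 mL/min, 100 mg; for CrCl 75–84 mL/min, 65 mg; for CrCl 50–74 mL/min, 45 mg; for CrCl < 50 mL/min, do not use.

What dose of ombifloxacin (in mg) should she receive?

45 mg

CrCl = (140 − 87) × 83.6 / (72 × 0.98) × 0.85 = 4430.8 / 70.56 × 0.85 ≈ 53.4 mL/min
CrCl ≈ 53 mL/min → bracket 50–74 mL/min.
Dose for this bracket: 45 mg.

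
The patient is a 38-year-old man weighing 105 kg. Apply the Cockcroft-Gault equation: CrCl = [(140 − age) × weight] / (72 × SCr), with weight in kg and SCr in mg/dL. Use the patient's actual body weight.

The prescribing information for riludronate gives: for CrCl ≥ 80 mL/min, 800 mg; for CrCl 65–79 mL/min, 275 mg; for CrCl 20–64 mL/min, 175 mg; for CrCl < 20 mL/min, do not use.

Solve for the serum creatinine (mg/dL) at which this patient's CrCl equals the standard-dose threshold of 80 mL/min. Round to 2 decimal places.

Standard dose requires CrCl ≥ 80 mL/min.
Set (140 − 38) × 105 / (72 × SCr) = 80
SCr = (140 − 38) × 105 / (72 × 80) = 1.859 mg/dL

1.86 mg/dL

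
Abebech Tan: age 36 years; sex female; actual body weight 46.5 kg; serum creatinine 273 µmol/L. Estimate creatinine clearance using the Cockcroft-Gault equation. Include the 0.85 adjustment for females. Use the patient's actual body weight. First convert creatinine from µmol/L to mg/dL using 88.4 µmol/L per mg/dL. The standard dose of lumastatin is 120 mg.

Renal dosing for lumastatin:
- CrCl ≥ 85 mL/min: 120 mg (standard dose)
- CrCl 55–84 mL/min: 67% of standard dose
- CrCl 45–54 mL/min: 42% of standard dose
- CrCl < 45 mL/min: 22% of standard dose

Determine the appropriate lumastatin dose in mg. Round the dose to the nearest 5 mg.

25 mg

SCr = 273 / 88.4 = 3.088 mg/dL
CrCl = (140 − 36) × 46.5 / (72 × 3.088) × 0.85 = 4836.0 / 222.34 × 0.85 ≈ 18.5 mL/min
CrCl ≈ 18 mL/min → bracket < 45 mL/min.
22% of 120 mg = 26.4 mg → 25 mg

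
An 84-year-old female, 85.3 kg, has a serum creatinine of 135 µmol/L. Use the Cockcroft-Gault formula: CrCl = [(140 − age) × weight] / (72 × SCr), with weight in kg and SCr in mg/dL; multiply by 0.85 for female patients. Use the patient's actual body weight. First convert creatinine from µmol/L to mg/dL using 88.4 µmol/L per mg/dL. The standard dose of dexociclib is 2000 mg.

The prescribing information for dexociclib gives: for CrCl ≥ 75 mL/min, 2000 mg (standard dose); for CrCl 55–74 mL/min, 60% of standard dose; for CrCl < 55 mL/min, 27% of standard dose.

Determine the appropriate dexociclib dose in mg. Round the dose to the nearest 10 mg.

SCr = 135 / 88.4 = 1.527 mg/dL
CrCl = (140 − 84) × 85.3 / (72 × 1.527) × 0.85 = 4776.8 / 109.94 × 0.85 ≈ 36.9 mL/min
CrCl ≈ 37 mL/min → bracket < 55 mL/min.
27% of 2000 mg = 540 mg

540 mg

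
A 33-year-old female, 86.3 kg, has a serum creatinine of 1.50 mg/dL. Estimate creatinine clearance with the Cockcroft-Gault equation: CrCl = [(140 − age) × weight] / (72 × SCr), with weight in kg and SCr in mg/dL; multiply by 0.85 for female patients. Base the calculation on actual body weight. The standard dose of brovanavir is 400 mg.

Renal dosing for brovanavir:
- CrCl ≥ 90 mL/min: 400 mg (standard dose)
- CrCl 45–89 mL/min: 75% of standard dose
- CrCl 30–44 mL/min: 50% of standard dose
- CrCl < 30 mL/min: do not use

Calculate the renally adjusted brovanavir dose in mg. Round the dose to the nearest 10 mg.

CrCl = (140 − 33) × 86.3 / (72 × 1.5) × 0.85 = 9234.1 / 108.00 × 0.85 ≈ 72.7 mL/min
CrCl ≈ 73 mL/min → bracket 45–89 mL/min.
75% of 400 mg = 300 mg

300 mg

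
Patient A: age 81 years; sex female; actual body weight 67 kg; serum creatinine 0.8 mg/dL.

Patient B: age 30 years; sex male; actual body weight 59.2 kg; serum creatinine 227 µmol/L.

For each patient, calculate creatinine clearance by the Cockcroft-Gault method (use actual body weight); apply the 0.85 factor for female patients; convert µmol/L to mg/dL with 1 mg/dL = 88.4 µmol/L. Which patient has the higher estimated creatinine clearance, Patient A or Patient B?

Patient A

Patient A: CrCl = (140 − 81) × 67 / (72 × 0.8) × 0.85 = 3953.0 / 57.60 × 0.85 ≈ 58.3 mL/min
Patient B: SCr = 227 / 88.4 = 2.568 mg/dL
Patient B: CrCl = (140 − 30) × 59.2 / (72 × 2.568) = 6512.0 / 184.90 ≈ 35.2 mL/min
58.3 vs 35.2 mL/min → Patient A is higher.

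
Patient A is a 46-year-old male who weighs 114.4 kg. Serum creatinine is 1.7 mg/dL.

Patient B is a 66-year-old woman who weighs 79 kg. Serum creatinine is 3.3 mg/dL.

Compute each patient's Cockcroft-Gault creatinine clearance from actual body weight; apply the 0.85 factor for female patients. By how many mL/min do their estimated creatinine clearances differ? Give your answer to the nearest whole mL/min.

67 mL/min

Patient A: CrCl = (140 − 46) × 114.4 / (72 × 1.7) = 10753.6 / 122.40 ≈ 87.9 mL/min
Patient B: CrCl = (140 − 66) × 79 / (72 × 3.3) × 0.85 = 5846.0 / 237.60 × 0.85 ≈ 20.9 mL/min
|87.9 − 20.9| = 67.0 mL/min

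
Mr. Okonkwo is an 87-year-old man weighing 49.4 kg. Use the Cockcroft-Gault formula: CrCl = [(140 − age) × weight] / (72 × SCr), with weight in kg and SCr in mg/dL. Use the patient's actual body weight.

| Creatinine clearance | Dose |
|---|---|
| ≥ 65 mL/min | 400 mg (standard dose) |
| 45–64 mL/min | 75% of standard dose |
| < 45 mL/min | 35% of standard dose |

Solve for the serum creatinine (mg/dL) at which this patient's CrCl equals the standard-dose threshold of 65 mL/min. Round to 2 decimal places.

0.56 mg/dL

Standard dose requires CrCl ≥ 65 mL/min.
Set (140 − 87) × 49.4 / (72 × SCr) = 65
SCr = (140 − 87) × 49.4 / (72 × 65) = 0.559 mg/dL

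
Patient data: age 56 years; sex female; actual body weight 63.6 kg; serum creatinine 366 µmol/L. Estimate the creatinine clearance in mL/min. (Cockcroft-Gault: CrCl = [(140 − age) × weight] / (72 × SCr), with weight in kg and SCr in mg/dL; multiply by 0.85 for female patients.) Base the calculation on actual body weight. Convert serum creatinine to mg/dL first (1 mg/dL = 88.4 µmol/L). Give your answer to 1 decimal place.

15.2 mL/min

SCr = 366 / 88.4 = 4.14 mg/dL
CrCl = (140 − 56) × 63.6 / (72 × 4.14) × 0.85 = 5342.4 / 298.08 × 0.85 ≈ 15.2 mL/min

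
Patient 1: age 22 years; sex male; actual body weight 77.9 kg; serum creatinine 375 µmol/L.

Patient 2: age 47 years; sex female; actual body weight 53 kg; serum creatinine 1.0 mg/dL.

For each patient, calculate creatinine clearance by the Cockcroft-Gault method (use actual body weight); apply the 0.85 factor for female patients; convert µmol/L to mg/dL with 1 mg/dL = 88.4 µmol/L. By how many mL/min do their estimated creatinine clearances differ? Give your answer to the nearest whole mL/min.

28 mL/min

Patient 1: SCr = 375 / 88.4 = 4.242 mg/dL
Patient 1: CrCl = (140 − 22) × 77.9 / (72 × 4.242) = 9192.2 / 305.42 ≈ 30.1 mL/min
Patient 2: CrCl = (140 − 47) × 53 / (72 × 1) × 0.85 = 4929.0 / 72.00 × 0.85 ≈ 58.2 mL/min
|30.1 − 58.2| = 28.1 mL/min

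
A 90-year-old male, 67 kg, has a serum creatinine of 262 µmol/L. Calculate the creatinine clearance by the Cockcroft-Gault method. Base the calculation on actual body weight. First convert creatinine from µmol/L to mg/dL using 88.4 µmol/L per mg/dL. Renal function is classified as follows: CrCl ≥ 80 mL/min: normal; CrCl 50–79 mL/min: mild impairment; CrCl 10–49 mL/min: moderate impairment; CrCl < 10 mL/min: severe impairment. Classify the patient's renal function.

SCr = 262 / 88.4 = 2.964 mg/dL
CrCl = (140 − 90) × 67 / (72 × 2.964) = 3350.0 / 213.41 ≈ 15.7 mL/min
16 mL/min falls in the 'moderate impairment' range.

moderate impairment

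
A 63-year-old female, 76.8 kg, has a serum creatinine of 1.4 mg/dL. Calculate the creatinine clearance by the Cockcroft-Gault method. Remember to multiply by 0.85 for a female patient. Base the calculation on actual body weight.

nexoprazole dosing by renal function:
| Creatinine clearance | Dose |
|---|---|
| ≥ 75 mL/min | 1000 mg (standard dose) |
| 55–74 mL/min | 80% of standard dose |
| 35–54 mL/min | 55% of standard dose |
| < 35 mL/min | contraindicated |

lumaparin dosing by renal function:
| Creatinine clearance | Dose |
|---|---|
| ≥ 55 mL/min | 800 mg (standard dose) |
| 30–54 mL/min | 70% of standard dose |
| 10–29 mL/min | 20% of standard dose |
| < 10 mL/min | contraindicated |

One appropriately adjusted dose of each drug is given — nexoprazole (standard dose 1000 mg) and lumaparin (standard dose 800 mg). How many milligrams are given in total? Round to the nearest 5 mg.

1110 mg

CrCl = (140 − 63) × 76.8 / (72 × 1.4) × 0.85 = 5913.6 / 100.80 × 0.85 ≈ 49.9 mL/min
CrCl ≈ 50 mL/min.
nexoprazole: 35–54 mL/min → 55% of 1000 mg = 550 mg.
lumaparin: 30–54 mL/min → 70% of 800 mg = 560 mg.
Total = 550 + 560 = 1110 mg.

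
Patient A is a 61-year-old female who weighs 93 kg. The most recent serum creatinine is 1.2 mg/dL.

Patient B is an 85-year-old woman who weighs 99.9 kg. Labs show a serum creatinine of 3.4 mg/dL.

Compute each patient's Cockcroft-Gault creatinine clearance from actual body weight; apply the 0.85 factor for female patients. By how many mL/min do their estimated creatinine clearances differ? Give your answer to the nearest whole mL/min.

53 mL/min

Patient A: CrCl = (140 − 61) × 93 / (72 × 1.2) × 0.85 = 7347.0 / 86.40 × 0.85 ≈ 72.3 mL/min
Patient B: CrCl = (140 − 85) × 99.9 / (72 × 3.4) × 0.85 = 5494.5 / 244.80 × 0.85 ≈ 19.1 mL/min
|72.3 − 19.1| = 53.2 mL/min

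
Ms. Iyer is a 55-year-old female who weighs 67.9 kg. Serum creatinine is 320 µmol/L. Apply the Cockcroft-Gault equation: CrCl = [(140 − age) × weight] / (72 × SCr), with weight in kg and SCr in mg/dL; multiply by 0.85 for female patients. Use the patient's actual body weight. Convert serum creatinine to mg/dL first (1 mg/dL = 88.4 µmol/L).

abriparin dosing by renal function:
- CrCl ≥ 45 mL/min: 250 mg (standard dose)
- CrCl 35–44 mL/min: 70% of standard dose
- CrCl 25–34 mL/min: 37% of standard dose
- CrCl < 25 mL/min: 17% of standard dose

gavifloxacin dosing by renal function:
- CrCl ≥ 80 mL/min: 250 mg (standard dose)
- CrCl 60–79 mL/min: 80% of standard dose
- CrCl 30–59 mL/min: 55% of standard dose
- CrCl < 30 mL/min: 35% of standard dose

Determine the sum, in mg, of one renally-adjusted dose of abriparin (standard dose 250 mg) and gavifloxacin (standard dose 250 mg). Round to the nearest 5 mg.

SCr = 320 / 88.4 = 3.62 mg/dL
CrCl = (140 − 55) × 67.9 / (72 × 3.62) × 0.85 = 5771.5 / 260.64 × 0.85 ≈ 18.8 mL/min
CrCl ≈ 19 mL/min.
abriparin: < 25 mL/min → 17% of 250 mg = 42.5 mg.
gavifloxacin: < 30 mL/min → 35% of 250 mg = 87.5 mg.
Total = 42.5 + 87.5 = 130 mg.

130 mg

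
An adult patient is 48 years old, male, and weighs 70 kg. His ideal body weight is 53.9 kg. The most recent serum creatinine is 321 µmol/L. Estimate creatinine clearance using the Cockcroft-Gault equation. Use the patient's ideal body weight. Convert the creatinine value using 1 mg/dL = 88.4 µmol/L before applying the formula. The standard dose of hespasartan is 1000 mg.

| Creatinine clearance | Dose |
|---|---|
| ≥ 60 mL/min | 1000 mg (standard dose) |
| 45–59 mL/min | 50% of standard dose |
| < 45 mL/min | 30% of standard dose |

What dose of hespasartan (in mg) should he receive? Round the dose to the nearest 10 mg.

SCr = 321 / 88.4 = 3.631 mg/dL
CrCl = (140 − 48) × 53.9 / (72 × 3.631) = 4958.8 / 261.43 ≈ 19.0 mL/min
CrCl ≈ 19 mL/min → bracket < 45 mL/min.
30% of 1000 mg = 300 mg

300 mg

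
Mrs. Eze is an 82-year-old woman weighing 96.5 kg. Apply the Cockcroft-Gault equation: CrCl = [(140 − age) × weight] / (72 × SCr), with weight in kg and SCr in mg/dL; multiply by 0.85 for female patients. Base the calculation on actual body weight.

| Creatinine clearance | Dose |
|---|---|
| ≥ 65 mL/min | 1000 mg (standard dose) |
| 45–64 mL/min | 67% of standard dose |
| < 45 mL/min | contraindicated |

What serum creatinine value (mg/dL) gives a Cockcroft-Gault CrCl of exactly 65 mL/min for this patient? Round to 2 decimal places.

1.02 mg/dL

Standard dose requires CrCl ≥ 65 mL/min.
Set (140 − 82) × 96.5 × 0.85 / (72 × SCr) = 65
SCr = (140 − 82) × 96.5 × 0.85 / (72 × 65) = 1.017 mg/dL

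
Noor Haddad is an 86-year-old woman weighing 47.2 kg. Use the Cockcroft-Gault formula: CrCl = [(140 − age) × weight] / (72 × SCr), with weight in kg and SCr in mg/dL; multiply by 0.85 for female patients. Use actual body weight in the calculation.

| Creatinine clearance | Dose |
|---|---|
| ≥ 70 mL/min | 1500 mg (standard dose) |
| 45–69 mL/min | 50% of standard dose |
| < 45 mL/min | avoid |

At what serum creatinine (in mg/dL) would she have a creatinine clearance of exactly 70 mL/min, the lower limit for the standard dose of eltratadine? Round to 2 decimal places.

0.43 mg/dL

Standard dose requires CrCl ≥ 70 mL/min.
Set (140 − 86) × 47.2 × 0.85 / (72 × SCr) = 70
SCr = (140 − 86) × 47.2 × 0.85 / (72 × 70) = 0.430 mg/dL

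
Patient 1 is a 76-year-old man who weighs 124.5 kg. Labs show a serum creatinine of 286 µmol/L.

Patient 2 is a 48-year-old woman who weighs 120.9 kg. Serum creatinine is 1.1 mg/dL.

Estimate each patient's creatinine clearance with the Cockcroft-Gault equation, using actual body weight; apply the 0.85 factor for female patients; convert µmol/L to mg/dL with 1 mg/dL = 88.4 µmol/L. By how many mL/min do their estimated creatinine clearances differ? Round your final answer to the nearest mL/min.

85 mL/min

Patient 1: SCr = 286 / 88.4 = 3.235 mg/dL
Patient 1: CrCl = (140 − 76) × 124.5 / (72 × 3.235) = 7968.0 / 232.92 ≈ 34.2 mL/min
Patient 2: CrCl = (140 − 48) × 120.9 / (72 × 1.1) × 0.85 = 11122.8 / 79.20 × 0.85 ≈ 119.4 mL/min
|34.2 − 119.4| = 85.2 mL/min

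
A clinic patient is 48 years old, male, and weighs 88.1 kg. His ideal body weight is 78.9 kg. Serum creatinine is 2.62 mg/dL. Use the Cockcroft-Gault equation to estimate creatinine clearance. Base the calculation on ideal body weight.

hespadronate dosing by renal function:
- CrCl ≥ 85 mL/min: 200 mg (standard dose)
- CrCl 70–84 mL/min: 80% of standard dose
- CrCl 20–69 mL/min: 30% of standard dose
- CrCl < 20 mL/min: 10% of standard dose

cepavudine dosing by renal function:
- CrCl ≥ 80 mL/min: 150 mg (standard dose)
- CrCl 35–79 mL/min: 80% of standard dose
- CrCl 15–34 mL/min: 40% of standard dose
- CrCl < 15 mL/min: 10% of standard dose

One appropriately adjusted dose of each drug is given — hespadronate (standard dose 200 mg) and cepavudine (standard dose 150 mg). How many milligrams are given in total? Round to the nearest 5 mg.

CrCl = (140 − 48) × 78.9 / (72 × 2.62) = 7258.8 / 188.64 ≈ 38.5 mL/min
CrCl ≈ 38 mL/min.
hespadronate: 20–69 mL/min → 30% of 200 mg = 60 mg.
cepavudine: 35–79 mL/min → 80% of 150 mg = 120 mg.
Total = 60 + 120 = 180 mg.

180 mg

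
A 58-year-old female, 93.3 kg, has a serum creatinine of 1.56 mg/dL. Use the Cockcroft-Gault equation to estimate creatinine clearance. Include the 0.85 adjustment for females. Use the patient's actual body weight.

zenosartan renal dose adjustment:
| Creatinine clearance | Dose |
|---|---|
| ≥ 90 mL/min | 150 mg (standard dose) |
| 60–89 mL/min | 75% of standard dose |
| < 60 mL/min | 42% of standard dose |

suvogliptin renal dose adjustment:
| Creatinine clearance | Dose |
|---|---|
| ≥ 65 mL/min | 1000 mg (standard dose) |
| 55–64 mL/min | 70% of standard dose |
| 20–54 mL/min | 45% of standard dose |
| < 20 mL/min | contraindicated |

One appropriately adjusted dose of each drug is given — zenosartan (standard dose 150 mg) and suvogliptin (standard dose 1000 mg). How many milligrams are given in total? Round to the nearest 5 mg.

CrCl = (140 − 58) × 93.3 / (72 × 1.56) × 0.85 = 7650.6 / 112.32 × 0.85 ≈ 57.9 mL/min
CrCl ≈ 58 mL/min.
zenosartan: < 60 mL/min → 42% of 150 mg = 63 mg.
suvogliptin: 55–64 mL/min → 70% of 1000 mg = 700 mg.
Total = 63 + 700 = 763 mg.

765 mg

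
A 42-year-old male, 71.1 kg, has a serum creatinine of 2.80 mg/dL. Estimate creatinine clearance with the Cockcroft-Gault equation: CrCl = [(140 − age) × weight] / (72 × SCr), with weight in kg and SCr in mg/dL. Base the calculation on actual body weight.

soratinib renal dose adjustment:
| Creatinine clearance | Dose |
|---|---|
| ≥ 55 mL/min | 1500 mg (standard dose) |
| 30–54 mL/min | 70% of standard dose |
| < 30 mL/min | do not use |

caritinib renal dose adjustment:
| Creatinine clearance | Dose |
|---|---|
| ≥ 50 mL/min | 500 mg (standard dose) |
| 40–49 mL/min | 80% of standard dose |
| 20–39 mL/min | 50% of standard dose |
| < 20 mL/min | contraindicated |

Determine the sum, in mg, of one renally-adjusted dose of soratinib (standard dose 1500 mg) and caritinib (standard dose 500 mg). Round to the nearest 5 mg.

CrCl = (140 − 42) × 71.1 / (72 × 2.8) = 6967.8 / 201.60 ≈ 34.6 mL/min
CrCl ≈ 35 mL/min.
soratinib: 30–54 mL/min → 70% of 1500 mg = 1050 mg.
caritinib: 20–39 mL/min → 50% of 500 mg = 250 mg.
Total = 1050 + 250 = 1300 mg.

1300 mg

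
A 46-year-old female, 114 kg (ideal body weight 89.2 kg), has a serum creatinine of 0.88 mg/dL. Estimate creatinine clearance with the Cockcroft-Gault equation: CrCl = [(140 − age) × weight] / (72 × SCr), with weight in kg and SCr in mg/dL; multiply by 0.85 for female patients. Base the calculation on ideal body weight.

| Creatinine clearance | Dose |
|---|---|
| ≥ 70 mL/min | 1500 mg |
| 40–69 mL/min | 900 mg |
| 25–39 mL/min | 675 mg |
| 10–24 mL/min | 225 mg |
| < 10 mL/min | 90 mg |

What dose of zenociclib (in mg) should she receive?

CrCl = (140 − 46) × 89.2 / (72 × 0.88) × 0.85 = 8384.8 / 63.36 × 0.85 ≈ 112.5 mL/min
CrCl ≈ 112 mL/min → bracket ≥ 70 mL/min.
Dose for this bracket: 1500 mg.

1500 mg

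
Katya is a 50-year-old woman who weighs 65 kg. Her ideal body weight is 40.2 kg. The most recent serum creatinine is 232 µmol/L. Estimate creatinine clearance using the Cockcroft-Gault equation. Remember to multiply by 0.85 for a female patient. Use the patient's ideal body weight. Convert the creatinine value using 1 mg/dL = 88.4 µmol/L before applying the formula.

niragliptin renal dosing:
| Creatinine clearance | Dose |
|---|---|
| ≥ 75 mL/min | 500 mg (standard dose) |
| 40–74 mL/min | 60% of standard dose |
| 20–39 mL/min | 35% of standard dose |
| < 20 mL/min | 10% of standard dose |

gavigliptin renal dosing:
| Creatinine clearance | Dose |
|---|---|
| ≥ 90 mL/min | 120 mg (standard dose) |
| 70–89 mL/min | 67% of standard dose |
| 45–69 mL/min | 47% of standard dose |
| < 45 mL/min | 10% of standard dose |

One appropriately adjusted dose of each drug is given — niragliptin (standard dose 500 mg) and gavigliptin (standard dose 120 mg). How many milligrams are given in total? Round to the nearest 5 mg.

SCr = 232 / 88.4 = 2.624 mg/dL
CrCl = (140 − 50) × 40.2 / (72 × 2.624) × 0.85 = 3618.0 / 188.93 × 0.85 ≈ 16.3 mL/min
CrCl ≈ 16 mL/min.
niragliptin: < 20 mL/min → 10% of 500 mg = 50 mg.
gavigliptin: < 45 mL/min → 10% of 120 mg = 12 mg.
Total = 50 + 12 = 62 mg.

60 mg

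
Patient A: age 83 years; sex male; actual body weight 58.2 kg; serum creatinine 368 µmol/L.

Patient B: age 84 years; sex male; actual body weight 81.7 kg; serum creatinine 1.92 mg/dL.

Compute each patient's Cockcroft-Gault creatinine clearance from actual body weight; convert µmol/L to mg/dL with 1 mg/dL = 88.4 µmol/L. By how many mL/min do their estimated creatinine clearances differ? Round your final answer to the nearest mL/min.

Patient A: SCr = 368 / 88.4 = 4.163 mg/dL
Patient A: CrCl = (140 − 83) × 58.2 / (72 × 4.163) = 3317.4 / 299.74 ≈ 11.1 mL/min
Patient B: CrCl = (140 − 84) × 81.7 / (72 × 1.92) = 4575.2 / 138.24 ≈ 33.1 mL/min
|11.1 − 33.1| = 22.0 mL/min

22 mL/min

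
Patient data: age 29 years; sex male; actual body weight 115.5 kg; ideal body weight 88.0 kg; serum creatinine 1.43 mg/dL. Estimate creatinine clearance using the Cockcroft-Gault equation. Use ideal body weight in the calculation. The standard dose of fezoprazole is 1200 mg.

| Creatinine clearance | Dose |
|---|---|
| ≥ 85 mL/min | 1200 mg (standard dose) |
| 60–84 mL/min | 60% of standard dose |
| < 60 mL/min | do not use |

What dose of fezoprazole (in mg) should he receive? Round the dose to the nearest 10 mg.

1200 mg

CrCl = (140 − 29) × 88 / (72 × 1.43) = 9768.0 / 102.96 ≈ 94.9 mL/min
CrCl ≈ 95 mL/min → bracket ≥ 85 mL/min.
100% of 1200 mg = 1200 mg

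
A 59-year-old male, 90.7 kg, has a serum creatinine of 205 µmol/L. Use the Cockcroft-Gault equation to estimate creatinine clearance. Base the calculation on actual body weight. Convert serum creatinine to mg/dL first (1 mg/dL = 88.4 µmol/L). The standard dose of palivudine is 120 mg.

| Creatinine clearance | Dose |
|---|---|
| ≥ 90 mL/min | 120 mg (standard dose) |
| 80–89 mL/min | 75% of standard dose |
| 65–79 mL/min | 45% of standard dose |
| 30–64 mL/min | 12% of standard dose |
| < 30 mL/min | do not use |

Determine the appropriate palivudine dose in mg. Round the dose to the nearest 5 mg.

15 mg

SCr = 205 / 88.4 = 2.319 mg/dL
CrCl = (140 − 59) × 90.7 / (72 × 2.319) = 7346.7 / 166.97 ≈ 44.0 mL/min
CrCl ≈ 44 mL/min → bracket 30–64 mL/min.
12% of 120 mg = 14.4 mg → 15 mg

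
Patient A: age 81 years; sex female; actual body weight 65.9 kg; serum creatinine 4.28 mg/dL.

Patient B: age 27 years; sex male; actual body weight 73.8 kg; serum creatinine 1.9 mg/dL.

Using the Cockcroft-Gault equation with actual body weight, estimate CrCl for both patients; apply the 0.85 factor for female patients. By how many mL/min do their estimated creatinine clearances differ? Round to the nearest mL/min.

50 mL/min

Patient A: CrCl = (140 − 81) × 65.9 / (72 × 4.28) × 0.85 = 3888.1 / 308.16 × 0.85 ≈ 10.7 mL/min
Patient B: CrCl = (140 − 27) × 73.8 / (72 × 1.9) = 8339.4 / 136.80 ≈ 61.0 mL/min
|10.7 − 61.0| = 50.3 mL/min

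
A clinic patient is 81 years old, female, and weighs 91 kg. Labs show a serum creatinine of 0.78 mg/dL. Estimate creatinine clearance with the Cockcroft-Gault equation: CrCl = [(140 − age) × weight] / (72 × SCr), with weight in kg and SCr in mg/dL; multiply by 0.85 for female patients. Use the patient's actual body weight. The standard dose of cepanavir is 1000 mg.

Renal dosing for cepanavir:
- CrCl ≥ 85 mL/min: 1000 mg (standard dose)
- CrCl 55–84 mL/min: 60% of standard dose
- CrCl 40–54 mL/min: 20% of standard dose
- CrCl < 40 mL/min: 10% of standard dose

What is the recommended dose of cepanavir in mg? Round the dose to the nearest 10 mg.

600 mg

CrCl = (140 − 81) × 91 / (72 × 0.78) × 0.85 = 5369.0 / 56.16 × 0.85 ≈ 81.3 mL/min
CrCl ≈ 81 mL/min → bracket 55–84 mL/min.
60% of 1000 mg = 600 mg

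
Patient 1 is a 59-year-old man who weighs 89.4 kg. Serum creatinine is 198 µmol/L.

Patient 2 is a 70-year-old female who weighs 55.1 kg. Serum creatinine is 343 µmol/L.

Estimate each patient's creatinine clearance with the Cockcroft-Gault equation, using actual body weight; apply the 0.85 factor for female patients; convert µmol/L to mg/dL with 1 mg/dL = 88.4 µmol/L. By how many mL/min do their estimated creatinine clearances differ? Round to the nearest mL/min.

33 mL/min

Patient 1: SCr = 198 / 88.4 = 2.24 mg/dL
Patient 1: CrCl = (140 − 59) × 89.4 / (72 × 2.24) = 7241.4 / 161.28 ≈ 44.9 mL/min
Patient 2: SCr = 343 / 88.4 = 3.88 mg/dL
Patient 2: CrCl = (140 − 70) × 55.1 / (72 × 3.88) × 0.85 = 3857.0 / 279.36 × 0.85 ≈ 11.7 mL/min
|44.9 − 11.7| = 33.2 mL/min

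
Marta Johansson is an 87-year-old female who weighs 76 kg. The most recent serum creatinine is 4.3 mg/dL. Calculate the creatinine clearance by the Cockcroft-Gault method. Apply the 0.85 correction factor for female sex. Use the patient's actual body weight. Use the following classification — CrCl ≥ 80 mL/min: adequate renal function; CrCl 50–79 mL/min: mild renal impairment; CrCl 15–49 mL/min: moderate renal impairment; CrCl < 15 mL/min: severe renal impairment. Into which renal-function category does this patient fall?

severe renal impairment

CrCl = (140 − 87) × 76 / (72 × 4.3) × 0.85 = 4028.0 / 309.60 × 0.85 ≈ 11.1 mL/min
11 mL/min falls in the 'severe renal impairment' range.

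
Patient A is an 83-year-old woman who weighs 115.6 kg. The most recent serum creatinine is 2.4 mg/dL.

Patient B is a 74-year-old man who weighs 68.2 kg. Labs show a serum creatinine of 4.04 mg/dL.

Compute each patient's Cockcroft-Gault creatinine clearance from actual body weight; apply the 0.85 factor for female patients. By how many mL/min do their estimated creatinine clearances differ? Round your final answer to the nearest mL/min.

Patient A: CrCl = (140 − 83) × 115.6 / (72 × 2.4) × 0.85 = 6589.2 / 172.80 × 0.85 ≈ 32.4 mL/min
Patient B: CrCl = (140 − 74) × 68.2 / (72 × 4.04) = 4501.2 / 290.88 ≈ 15.5 mL/min
|32.4 − 15.5| = 16.9 mL/min

17 mL/min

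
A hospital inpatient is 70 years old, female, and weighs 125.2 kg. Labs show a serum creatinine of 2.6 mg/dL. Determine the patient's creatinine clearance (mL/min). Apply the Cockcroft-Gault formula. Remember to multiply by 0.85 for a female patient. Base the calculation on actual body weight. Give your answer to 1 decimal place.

CrCl = (140 − 70) × 125.2 / (72 × 2.6) × 0.85 = 8764.0 / 187.20 × 0.85 ≈ 39.8 mL/min

39.8 mL/min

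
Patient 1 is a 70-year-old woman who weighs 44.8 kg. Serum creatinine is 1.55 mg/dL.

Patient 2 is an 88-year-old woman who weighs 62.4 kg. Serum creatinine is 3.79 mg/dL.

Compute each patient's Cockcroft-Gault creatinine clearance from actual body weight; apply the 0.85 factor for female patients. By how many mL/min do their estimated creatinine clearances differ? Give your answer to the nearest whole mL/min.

14 mL/min

Patient 1: CrCl = (140 − 70) × 44.8 / (72 × 1.55) × 0.85 = 3136.0 / 111.60 × 0.85 ≈ 23.9 mL/min
Patient 2: CrCl = (140 − 88) × 62.4 / (72 × 3.79) × 0.85 = 3244.8 / 272.88 × 0.85 ≈ 10.1 mL/min
|23.9 − 10.1| = 13.8 mL/min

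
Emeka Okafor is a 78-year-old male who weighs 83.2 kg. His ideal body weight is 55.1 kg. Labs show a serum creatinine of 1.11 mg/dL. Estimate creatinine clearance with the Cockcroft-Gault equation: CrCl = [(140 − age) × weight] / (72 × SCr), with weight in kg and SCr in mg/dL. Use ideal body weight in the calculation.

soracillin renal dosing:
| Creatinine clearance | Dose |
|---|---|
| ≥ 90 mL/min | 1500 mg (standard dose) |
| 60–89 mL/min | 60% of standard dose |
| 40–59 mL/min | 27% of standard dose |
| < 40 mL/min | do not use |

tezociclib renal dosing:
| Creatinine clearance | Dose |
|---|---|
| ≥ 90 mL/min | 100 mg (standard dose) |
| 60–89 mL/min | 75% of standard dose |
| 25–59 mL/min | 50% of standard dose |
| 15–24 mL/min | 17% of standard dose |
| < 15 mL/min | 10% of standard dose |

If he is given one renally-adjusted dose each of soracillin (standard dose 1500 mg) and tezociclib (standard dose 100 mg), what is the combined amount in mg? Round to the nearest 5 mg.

CrCl = (140 − 78) × 55.1 / (72 × 1.11) = 3416.2 / 79.92 ≈ 42.7 mL/min
CrCl ≈ 43 mL/min.
soracillin: 40–59 mL/min → 27% of 1500 mg = 405 mg.
tezociclib: 25–59 mL/min → 50% of 100 mg = 50 mg.
Total = 405 + 50 = 455 mg.

455 mg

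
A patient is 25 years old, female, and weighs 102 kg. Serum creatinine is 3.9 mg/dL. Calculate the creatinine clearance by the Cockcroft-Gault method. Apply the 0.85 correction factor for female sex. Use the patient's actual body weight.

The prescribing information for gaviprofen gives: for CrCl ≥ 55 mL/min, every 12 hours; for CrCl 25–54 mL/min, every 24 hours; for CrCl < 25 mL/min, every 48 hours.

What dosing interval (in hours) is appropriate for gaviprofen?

every 24 hours

CrCl = (140 − 25) × 102 / (72 × 3.9) × 0.85 = 11730.0 / 280.80 × 0.85 ≈ 35.5 mL/min
CrCl ≈ 36 mL/min → bracket 25–54 mL/min → every 24 hours.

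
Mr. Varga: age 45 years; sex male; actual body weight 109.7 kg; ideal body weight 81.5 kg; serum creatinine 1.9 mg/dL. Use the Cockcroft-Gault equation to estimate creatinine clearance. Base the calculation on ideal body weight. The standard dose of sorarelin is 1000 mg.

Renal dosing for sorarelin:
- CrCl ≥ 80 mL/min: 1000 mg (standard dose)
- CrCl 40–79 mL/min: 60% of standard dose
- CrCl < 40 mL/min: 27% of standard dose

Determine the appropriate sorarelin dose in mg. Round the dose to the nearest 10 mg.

CrCl = (140 − 45) × 81.5 / (72 × 1.9) = 7742.5 / 136.80 ≈ 56.6 mL/min
CrCl ≈ 57 mL/min → bracket 40–79 mL/min.
60% of 1000 mg = 600 mg

600 mg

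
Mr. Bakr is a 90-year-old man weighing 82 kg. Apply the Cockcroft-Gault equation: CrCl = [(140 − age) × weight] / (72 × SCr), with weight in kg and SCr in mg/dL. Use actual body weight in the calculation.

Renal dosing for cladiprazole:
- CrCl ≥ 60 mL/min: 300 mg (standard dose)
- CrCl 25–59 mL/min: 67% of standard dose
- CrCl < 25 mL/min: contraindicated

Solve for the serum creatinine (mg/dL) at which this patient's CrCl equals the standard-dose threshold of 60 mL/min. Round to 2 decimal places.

Standard dose requires CrCl ≥ 60 mL/min.
Set (140 − 90) × 82 / (72 × SCr) = 60
SCr = (140 − 90) × 82 / (72 × 60) = 0.949 mg/dL

0.95 mg/dL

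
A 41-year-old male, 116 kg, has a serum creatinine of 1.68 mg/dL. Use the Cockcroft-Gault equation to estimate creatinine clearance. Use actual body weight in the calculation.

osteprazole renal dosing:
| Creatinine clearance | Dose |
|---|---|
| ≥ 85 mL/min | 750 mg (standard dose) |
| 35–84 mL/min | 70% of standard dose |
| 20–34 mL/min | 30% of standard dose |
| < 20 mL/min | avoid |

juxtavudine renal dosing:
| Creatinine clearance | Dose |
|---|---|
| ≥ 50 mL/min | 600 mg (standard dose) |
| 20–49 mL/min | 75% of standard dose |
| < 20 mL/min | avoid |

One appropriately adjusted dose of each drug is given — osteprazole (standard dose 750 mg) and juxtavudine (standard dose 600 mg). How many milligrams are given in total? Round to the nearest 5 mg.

CrCl = (140 − 41) × 116 / (72 × 1.68) = 11484.0 / 120.96 ≈ 94.9 mL/min
CrCl ≈ 95 mL/min.
osteprazole: ≥ 85 mL/min → 100% of 750 mg = 750 mg.
juxtavudine: ≥ 50 mL/min → 100% of 600 mg = 600 mg.
Total = 750 + 600 = 1350 mg.

1350 mg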